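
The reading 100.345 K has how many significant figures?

6

100.345: zeros between nonzero digits are significant.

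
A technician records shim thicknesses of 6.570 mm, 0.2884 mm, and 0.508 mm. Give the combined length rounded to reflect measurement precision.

6.570 mm + 0.2884 mm + 0.508 mm = 7.3664 mm.
Addition/subtraction keeps the fewest decimal places: 6.570 → 3 decimal places, 0.2884 → 4 decimal places, 0.508 → 3 decimal places; limit is 3.
Rounded to 3 decimal places: 7.366 mm.

7.366 mm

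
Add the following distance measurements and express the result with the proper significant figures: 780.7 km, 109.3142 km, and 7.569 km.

780.7 km + 109.3142 km + 7.569 km = 897.5832 km.
Addition/subtraction keeps the fewest decimal places: 780.7 → 1 decimal place, 109.3142 → 4 decimal places, 7.569 → 3 decimal places; limit is 1.
Rounded to 1 decimal place: 897.6 km.

897.6 km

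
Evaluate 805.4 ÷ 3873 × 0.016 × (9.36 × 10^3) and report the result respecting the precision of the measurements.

31

805.4 ÷ 3873 × 0.016 × (9.36 × 10^3) = 31.1429651433…
Multiplication/division keeps the fewest significant figures: 805.4 → 4 s.f., 3873 → 4 s.f., 0.016 → 2 s.f., 9.36 × 10^3 → 3 s.f.; limit is 2.
Rounded to 2 significant figures: 31.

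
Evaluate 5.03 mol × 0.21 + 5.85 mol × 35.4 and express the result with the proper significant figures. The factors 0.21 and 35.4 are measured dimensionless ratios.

5.03 × 0.21 = 1.0563 → 1.1 mol (2 s.f., last digit at the 10^-1 place).
5.85 × 35.4 = 207.09 → 207 mol (3 s.f., last digit at the 10^0 place).
Sum: 208.1463 mol; keep the coarser place, 10^0.
Result: 208 mol.

208 mol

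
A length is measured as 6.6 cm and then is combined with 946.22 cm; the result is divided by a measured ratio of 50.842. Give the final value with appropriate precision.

6.6 cm + 946.22 cm = 952.82 cm; the sum is limited to 1 decimal place (4 s.f.).
Carrying full precision, 952.82 ÷ 50.842 = 18.7408048464… cm; 50.842 has 5 s.f., so the result keeps min(4, 5) = 4 s.f.
Rounded to 4 significant figures: 18.74 cm.

18.74 cm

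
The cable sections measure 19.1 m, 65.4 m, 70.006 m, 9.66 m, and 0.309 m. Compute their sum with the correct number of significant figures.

164.5 m

19.1 m + 65.4 m + 70.006 m + 9.66 m + 0.309 m = 164.475 m.
Addition/subtraction keeps the fewest decimal places: 19.1 → 1 decimal place, 65.4 → 1 decimal place, 70.006 → 3 decimal places, 9.66 → 2 decimal places, 0.309 → 3 decimal places; limit is 1.
Rounded to 1 decimal place: 164.5 m.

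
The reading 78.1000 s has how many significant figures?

6

78.1000: trailing zeros after a decimal point are significant.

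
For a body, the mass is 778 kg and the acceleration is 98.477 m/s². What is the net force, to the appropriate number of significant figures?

net force = 778 kg × 98.477 m/s² = 76615.106 N.
778 has 3 significant figures; 98.477 has 5.
Division/multiplication keeps the fewest: 3 significant figures.
Rounded: 7.66 × 10^4 N.

7.66 × 10^4 N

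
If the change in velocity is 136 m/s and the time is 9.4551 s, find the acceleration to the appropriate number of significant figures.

14.4 m/s²

acceleration = 136 m/s ÷ 9.4551 s = 14.3837717211… m/s².
136 has 3 significant figures; 9.4551 has 5.
Division/multiplication keeps the fewest: 3 significant figures.
Rounded: 14.4 m/s².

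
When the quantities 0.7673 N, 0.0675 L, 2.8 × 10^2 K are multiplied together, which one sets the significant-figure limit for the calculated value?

0.7673 N → 4 s.f.; 0.0675 L → 3 s.f.; 2.8 × 10^2 K → 2 s.f.
The fewest is 2 significant figures, from 2.8 × 10^2 K.

2.8 × 10^2 K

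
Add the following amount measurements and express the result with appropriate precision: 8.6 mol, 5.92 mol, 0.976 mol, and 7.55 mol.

23.0 mol

8.6 mol + 5.92 mol + 0.976 mol + 7.55 mol = 23.046 mol.
Addition/subtraction keeps the fewest decimal places: 8.6 → 1 decimal place, 5.92 → 2 decimal places, 0.976 → 3 decimal places, 7.55 → 2 decimal places; limit is 1.
Rounded to 1 decimal place: 23.0 mol.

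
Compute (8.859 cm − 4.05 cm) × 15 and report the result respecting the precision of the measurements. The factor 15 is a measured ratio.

8.859 cm − 4.05 cm = 4.809 cm; the difference is limited to 2 decimal places (3 s.f.).
Carrying full precision, 4.809 × 15 = 72.135 cm; 15 has 2 s.f., so the result keeps min(3, 2) = 2 s.f.
Rounded to 2 significant figures: 72 cm.

72 cm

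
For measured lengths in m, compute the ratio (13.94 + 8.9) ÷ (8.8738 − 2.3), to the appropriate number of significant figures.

13.94 + 8.9 = 22.84, limited to 1 d.p. → 3 s.f.; 8.8738 − 2.3 = 6.5738, limited to 1 d.p. → 2 s.f.
Carrying full precision, 22.84 ÷ 6.5738 = 3.47439836928…; keep min(3, 2) = 2 s.f.
Rounded to 2 significant figures: 3.5.

3.5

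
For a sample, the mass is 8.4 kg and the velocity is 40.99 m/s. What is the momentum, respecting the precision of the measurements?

momentum = 8.4 kg × 40.99 m/s = 344.316 kg·m/s.
8.4 has 2 significant figures; 40.99 has 4.
Division/multiplication keeps the fewest: 2 significant figures.
Rounded: 3.4 × 10² kg·m/s.

3.4 × 10² kg·m/s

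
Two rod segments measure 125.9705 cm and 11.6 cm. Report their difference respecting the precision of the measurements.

114.4 cm

125.9705 cm − 11.6 cm = 114.3705 cm.
Addition/subtraction keeps the fewest decimal places: 125.9705 → 4 decimal places, 11.6 → 1 decimal place; limit is 1.
Rounded to 1 decimal place: 114.4 cm.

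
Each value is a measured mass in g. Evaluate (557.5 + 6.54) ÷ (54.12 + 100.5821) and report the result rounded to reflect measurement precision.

3.646

557.5 + 6.54 = 564.04, limited to 1 d.p. → 4 s.f.; 54.12 + 100.5821 = 154.7021, limited to 2 d.p. → 5 s.f.
Carrying full precision, 564.04 ÷ 154.7021 = 3.6459750708…; keep min(4, 5) = 4 s.f.
Rounded to 4 significant figures: 3.646.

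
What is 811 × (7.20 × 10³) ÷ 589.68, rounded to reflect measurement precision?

9.90 × 10³

811 × (7.20 × 10³) ÷ 589.68 = 9902.31990232…
Multiplication/division keeps the fewest significant figures: 811 → 3 s.f., 7.20 × 10³ → 3 s.f., 589.68 → 5 s.f.; limit is 3.
Rounded to 3 significant figures: 9.90 × 10³.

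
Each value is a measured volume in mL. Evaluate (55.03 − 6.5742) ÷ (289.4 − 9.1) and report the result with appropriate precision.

0.1729

55.03 − 6.5742 = 48.4558, limited to 2 d.p. → 4 s.f.; 289.4 − 9.1 = 280.3, limited to 1 d.p. → 4 s.f.
Carrying full precision, 48.4558 ÷ 280.3 = 0.172871209418…; keep min(4, 4) = 4 s.f.
Rounded to 4 significant figures: 0.1729.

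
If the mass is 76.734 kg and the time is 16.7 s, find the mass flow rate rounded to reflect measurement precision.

mass flow rate = 76.734 kg ÷ 16.7 s = 4.5948502994… kg/s.
76.734 has 5 significant figures; 16.7 has 3.
Division/multiplication keeps the fewest: 3 significant figures.
Rounded: 4.59 kg/s.

4.59 kg/s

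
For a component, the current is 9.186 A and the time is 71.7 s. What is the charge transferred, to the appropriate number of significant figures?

charge transferred = 9.186 A × 71.7 s = 658.6362 C.
9.186 has 4 significant figures; 71.7 has 3.
Division/multiplication keeps the fewest: 3 significant figures.
Rounded: 659 C.

659 C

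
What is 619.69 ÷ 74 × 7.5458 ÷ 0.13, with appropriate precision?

619.69 ÷ 74 × 7.5458 ÷ 0.13 = 486.076590644…
Multiplication/division keeps the fewest significant figures: 619.69 → 5 s.f., 74 → 2 s.f., 7.5458 → 5 s.f., 0.13 → 2 s.f.; limit is 2.
Rounded to 2 significant figures: 4.9 × 10^2.

4.9 × 10^2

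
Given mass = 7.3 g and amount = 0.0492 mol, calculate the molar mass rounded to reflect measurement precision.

molar mass = 7.3 g ÷ 0.0492 mol = 148.37398374… g/mol.
7.3 has 2 significant figures; 0.0492 has 3.
Division/multiplication keeps the fewest: 2 significant figures.
Rounded: 1.5 × 10² g/mol.

1.5 × 10² g/mol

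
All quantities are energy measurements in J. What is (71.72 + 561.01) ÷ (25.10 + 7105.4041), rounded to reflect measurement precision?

8.8736 × 10^-2

71.72 + 561.01 = 632.73, limited to 2 d.p. → 5 s.f.; 25.10 + 7105.4041 = 7130.5041, limited to 2 d.p. → 6 s.f.
Carrying full precision, 632.73 ÷ 7130.5041 = 0.0887356617606…; keep min(5, 6) = 5 s.f.
Rounded to 5 significant figures: 8.8736 × 10^-2.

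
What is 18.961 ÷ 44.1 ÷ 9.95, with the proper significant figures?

18.961 ÷ 44.1 ÷ 9.95 = 0.0432115224649…
Multiplication/division keeps the fewest significant figures: 18.961 → 5 s.f., 44.1 → 3 s.f., 9.95 → 3 s.f.; limit is 3.
Rounded to 3 significant figures: 0.0432.

0.0432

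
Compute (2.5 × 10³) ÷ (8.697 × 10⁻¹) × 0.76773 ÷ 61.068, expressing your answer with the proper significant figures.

(2.5 × 10³) ÷ (8.697 × 10⁻¹) × 0.76773 ÷ 61.068 = 36.1381031529…
Multiplication/division keeps the fewest significant figures: 2.5 × 10³ → 2 s.f., 8.697 × 10⁻¹ → 4 s.f., 0.76773 → 5 s.f., 61.068 → 5 s.f.; limit is 2.
Rounded to 2 significant figures: 36.

36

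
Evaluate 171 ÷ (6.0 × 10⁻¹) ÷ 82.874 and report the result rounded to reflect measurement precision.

171 ÷ (6.0 × 10⁻¹) ÷ 82.874 = 3.43895552284…
Multiplication/division keeps the fewest significant figures: 171 → 3 s.f., 6.0 × 10⁻¹ → 2 s.f., 82.874 → 5 s.f.; limit is 2.
Rounded to 2 significant figures: 3.4.

3.4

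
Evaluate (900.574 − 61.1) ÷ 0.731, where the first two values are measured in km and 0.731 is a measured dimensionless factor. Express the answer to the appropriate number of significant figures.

900.574 km − 61.1 km = 839.474 km; the difference is limited to 1 decimal place (4 s.f.).
Carrying full precision, 839.474 ÷ 0.731 = 1148.39124487… km; 0.731 has 3 s.f., so the result keeps min(4, 3) = 3 s.f.
Rounded to 3 significant figures: 1.15 × 10^3 km.

1.15 × 10^3 km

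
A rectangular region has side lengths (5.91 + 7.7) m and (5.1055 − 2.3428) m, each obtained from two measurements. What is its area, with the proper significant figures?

5.91 + 7.7 = 13.61, limited to 1 d.p. → 3 s.f.; 5.1055 − 2.3428 = 2.7627, limited to 4 d.p. → 5 s.f.
Carrying full precision, 13.61 × 2.7627 = 37.600347; keep min(3, 5) = 3 s.f.
Rounded to 3 significant figures: 37.6 m².

37.6 m²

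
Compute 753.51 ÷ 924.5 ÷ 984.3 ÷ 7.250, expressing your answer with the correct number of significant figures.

1.142 × 10^-4

753.51 ÷ 924.5 ÷ 984.3 ÷ 7.250 = 0.000114213282437…
Multiplication/division keeps the fewest significant figures: 753.51 → 5 s.f., 924.5 → 4 s.f., 984.3 → 4 s.f., 7.250 → 4 s.f.; limit is 4.
Rounded to 4 significant figures: 1.142 × 10^-4.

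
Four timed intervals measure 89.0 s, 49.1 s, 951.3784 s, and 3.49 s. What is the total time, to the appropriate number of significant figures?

1093.0 s

89.0 s + 49.1 s + 951.3784 s + 3.49 s = 1092.9684 s.
Addition/subtraction keeps the fewest decimal places: 89.0 → 1 decimal place, 49.1 → 1 decimal place, 951.3784 → 4 decimal places, 3.49 → 2 decimal places; limit is 1.
Rounded to 1 decimal place: 1093.0 s.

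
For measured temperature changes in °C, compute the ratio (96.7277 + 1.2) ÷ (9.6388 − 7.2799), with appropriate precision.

41.5

96.7277 + 1.2 = 97.9277, limited to 1 d.p. → 3 s.f.; 9.6388 − 7.2799 = 2.3589, limited to 4 d.p. → 5 s.f.
Carrying full precision, 97.9277 ÷ 2.3589 = 41.5141379457…; keep min(3, 5) = 3 s.f.
Rounded to 3 significant figures: 41.5.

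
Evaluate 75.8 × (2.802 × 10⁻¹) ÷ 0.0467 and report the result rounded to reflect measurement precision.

455

75.8 × (2.802 × 10⁻¹) ÷ 0.0467 = 454.8
Multiplication/division keeps the fewest significant figures: 75.8 → 3 s.f., 2.802 × 10⁻¹ → 4 s.f., 0.0467 → 3 s.f.; limit is 3.
Rounded to 3 significant figures: 455.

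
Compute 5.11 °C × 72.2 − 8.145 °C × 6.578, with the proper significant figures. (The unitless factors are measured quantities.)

5.11 × 72.2 = 368.942 → 369 °C (3 s.f., last digit at the 10^0 place).
8.145 × 6.578 = 53.57781 → 53.58 °C (4 s.f., last digit at the 10^-2 place).
Difference: 315.36419 °C; keep the coarser place, 10^0.
Result: 315 °C.

315 °C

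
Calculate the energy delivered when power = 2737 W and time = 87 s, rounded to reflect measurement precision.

energy delivered = 2737 W × 87 s = 238119 J.
2737 has 4 significant figures; 87 has 2.
Division/multiplication keeps the fewest: 2 significant figures.
Rounded: 2.4 × 10^5 J.

2.4 × 10^5 J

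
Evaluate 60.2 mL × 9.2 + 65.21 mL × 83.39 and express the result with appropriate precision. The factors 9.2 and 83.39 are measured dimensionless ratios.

5.99 × 10^3 mL

60.2 × 9.2 = 553.84 → 5.5 × 10^2 mL (2 s.f., last digit at the 10^1 place).
65.21 × 83.39 = 5437.8619 → 5438 mL (4 s.f., last digit at the 10^0 place).
Sum: 5991.7019 mL; keep the coarser place, 10^1.
Result: 5.99 × 10^3 mL.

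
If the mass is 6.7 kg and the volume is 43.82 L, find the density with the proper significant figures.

density = 6.7 kg ÷ 43.82 L = 0.152898219991… kg/L.
6.7 has 2 significant figures; 43.82 has 4.
Division/multiplication keeps the fewest: 2 significant figures.
Rounded: 1.5 × 10^-1 kg/L.

1.5 × 10^-1 kg/L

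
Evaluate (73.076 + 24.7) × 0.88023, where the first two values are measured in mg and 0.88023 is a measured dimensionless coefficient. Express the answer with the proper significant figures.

86.1 mg

73.076 mg + 24.7 mg = 97.776 mg; the sum is limited to 1 decimal place (3 s.f.).
Carrying full precision, 97.776 × 0.88023 = 86.06536848 mg; 0.88023 has 5 s.f., so the result keeps min(3, 5) = 3 s.f.
Rounded to 3 significant figures: 86.1 mg.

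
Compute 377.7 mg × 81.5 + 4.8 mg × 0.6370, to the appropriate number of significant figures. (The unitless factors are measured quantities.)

377.7 × 81.5 = 30782.55 → 3.08 × 10^4 mg (3 s.f., last digit at the 10^2 place).
4.8 × 0.6370 = 3.0576 → 3.1 mg (2 s.f., last digit at the 10^-1 place).
Sum: 30785.6076 mg; keep the coarser place, 10^2.
Result: 3.08 × 10^4 mg.

3.08 × 10^4 mg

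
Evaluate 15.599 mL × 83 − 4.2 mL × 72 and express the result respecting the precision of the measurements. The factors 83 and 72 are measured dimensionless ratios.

15.599 × 83 = 1294.717 → 1.3 × 10³ mL (2 s.f., last digit at the 10^2 place).
4.2 × 72 = 302.4 → 3.0 × 10² mL (2 s.f., last digit at the 10^1 place).
Difference: 992.317 mL; keep the coarser place, 10^2.
Result: 1.0 × 10³ mL.

1.0 × 10³ mL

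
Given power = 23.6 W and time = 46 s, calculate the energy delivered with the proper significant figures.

1.1 × 10^3 J

energy delivered = 23.6 W × 46 s = 1085.6 J.
23.6 has 3 significant figures; 46 has 2.
Division/multiplication keeps the fewest: 2 significant figures.
Rounded: 1.1 × 10^3 J.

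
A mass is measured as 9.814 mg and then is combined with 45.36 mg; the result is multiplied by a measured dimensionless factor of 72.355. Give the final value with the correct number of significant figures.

9.814 mg + 45.36 mg = 55.174 mg; the sum is limited to 2 decimal places (4 s.f.).
Carrying full precision, 55.174 × 72.355 = 3992.11477 mg; 72.355 has 5 s.f., so the result keeps min(4, 5) = 4 s.f.
Rounded to 4 significant figures: 3992 mg.

3992 mg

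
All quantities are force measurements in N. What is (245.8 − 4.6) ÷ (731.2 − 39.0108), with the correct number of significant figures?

0.3485

245.8 − 4.6 = 241.2, limited to 1 d.p. → 4 s.f.; 731.2 − 39.0108 = 692.1892, limited to 1 d.p. → 4 s.f.
Carrying full precision, 241.2 ÷ 692.1892 = 0.348459640803…; keep min(4, 4) = 4 s.f.
Rounded to 4 significant figures: 0.3485.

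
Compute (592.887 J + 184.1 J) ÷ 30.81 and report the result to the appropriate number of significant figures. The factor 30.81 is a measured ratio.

592.887 J + 184.1 J = 776.987 J; the sum is limited to 1 decimal place (4 s.f.).
Carrying full precision, 776.987 ÷ 30.81 = 25.2186627718… J; 30.81 has 4 s.f., so the result keeps min(4, 4) = 4 s.f.
Rounded to 4 significant figures: 25.22 J.

25.22 J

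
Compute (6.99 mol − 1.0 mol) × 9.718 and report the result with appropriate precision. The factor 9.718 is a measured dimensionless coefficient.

6.99 mol − 1.0 mol = 5.99 mol; the difference is limited to 1 decimal place (2 s.f.).
Carrying full precision, 5.99 × 9.718 = 58.21082 mol; 9.718 has 4 s.f., so the result keeps min(2, 4) = 2 s.f.
Rounded to 2 significant figures: 58 mol.

58 mol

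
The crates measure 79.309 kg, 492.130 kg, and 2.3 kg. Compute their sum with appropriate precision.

573.7 kg

79.309 kg + 492.130 kg + 2.3 kg = 573.739 kg.
Addition/subtraction keeps the fewest decimal places: 79.309 → 3 decimal places, 492.130 → 3 decimal places, 2.3 → 1 decimal place; limit is 1.
Rounded to 1 decimal place: 573.7 kg.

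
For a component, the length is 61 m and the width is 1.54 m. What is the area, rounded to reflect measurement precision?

area = 61 m × 1.54 m = 93.94 m².
61 has 2 significant figures; 1.54 has 3.
Division/multiplication keeps the fewest: 2 significant figures.
Rounded: 94 m².

94 m²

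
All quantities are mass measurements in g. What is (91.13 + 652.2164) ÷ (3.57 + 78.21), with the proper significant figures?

91.13 + 652.2164 = 743.3464, limited to 2 d.p. → 5 s.f.; 3.57 + 78.21 = 81.78, limited to 2 d.p. → 4 s.f.
Carrying full precision, 743.3464 ÷ 81.78 = 9.08958669601…; keep min(5, 4) = 4 s.f.
Rounded to 4 significant figures: 9.090.

9.090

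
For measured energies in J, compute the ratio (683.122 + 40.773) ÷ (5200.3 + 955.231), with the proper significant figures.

0.11760

683.122 + 40.773 = 723.895, limited to 3 d.p. → 6 s.f.; 5200.3 + 955.231 = 6155.531, limited to 1 d.p. → 5 s.f.
Carrying full precision, 723.895 ÷ 6155.531 = 0.117600739887…; keep min(6, 5) = 5 s.f.
Rounded to 5 significant figures: 0.11760.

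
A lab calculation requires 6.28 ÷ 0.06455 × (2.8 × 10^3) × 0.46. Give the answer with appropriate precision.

6.28 ÷ 0.06455 × (2.8 × 10^3) × 0.46 = 125308.13323…
Multiplication/division keeps the fewest significant figures: 6.28 → 3 s.f., 0.06455 → 4 s.f., 2.8 × 10^3 → 2 s.f., 0.46 → 2 s.f.; limit is 2.
Rounded to 2 significant figures: 1.3 × 10^5.

1.3 × 10^5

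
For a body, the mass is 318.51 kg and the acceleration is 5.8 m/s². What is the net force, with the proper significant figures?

net force = 318.51 kg × 5.8 m/s² = 1847.358 N.
318.51 has 5 significant figures; 5.8 has 2.
Division/multiplication keeps the fewest: 2 significant figures.
Rounded: 1.8 × 10^3 N.

1.8 × 10^3 N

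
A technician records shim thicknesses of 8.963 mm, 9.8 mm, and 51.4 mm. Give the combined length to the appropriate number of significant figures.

8.963 mm + 9.8 mm + 51.4 mm = 70.163 mm.
Addition/subtraction keeps the fewest decimal places: 8.963 → 3 decimal places, 9.8 → 1 decimal place, 51.4 → 1 decimal place; limit is 1.
Rounded to 1 decimal place: 70.2 mm.

70.2 mm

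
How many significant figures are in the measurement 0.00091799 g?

0.00091799: leading zeros are not significant.

5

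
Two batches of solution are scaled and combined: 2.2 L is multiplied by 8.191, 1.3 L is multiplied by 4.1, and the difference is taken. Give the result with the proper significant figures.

2.2 × 8.191 = 18.0202 → 18 L (2 s.f., last digit at the 10^0 place).
1.3 × 4.1 = 5.33 → 5.3 L (2 s.f., last digit at the 10^-1 place).
Difference: 12.6902 L; keep the coarser place, 10^0.
Result: 13 L.

13 L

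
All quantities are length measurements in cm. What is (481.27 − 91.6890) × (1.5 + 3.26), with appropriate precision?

1.9 × 10^3 cm²

481.27 − 91.6890 = 389.5810, limited to 2 d.p. → 5 s.f.; 1.5 + 3.26 = 4.76, limited to 1 d.p. → 2 s.f.
Carrying full precision, 389.5810 × 4.76 = 1854.40556; keep min(5, 2) = 2 s.f.
Rounded to 2 significant figures: 1.9 × 10^3 cm².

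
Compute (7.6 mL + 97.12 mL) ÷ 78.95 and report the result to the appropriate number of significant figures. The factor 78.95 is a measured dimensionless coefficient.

7.6 mL + 97.12 mL = 104.72 mL; the sum is limited to 1 decimal place (4 s.f.).
Carrying full precision, 104.72 ÷ 78.95 = 1.3264091197… mL; 78.95 has 4 s.f., so the result keeps min(4, 4) = 4 s.f.
Rounded to 4 significant figures: 1.326 mL.

1.326 mL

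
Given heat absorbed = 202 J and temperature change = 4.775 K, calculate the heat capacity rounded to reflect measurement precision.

heat capacity = 202 J ÷ 4.775 K = 42.3036649215… J/K.
202 has 3 significant figures; 4.775 has 4.
Division/multiplication keeps the fewest: 3 significant figures.
Rounded: 42.3 J/K.

42.3 J/K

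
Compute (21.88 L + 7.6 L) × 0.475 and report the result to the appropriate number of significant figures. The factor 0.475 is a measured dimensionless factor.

21.88 L + 7.6 L = 29.48 L; the sum is limited to 1 decimal place (3 s.f.).
Carrying full precision, 29.48 × 0.475 = 14.003 L; 0.475 has 3 s.f., so the result keeps min(3, 3) = 3 s.f.
Rounded to 3 significant figures: 14.0 L.

14.0 L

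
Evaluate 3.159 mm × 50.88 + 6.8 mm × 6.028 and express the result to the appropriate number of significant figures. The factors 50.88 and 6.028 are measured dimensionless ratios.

3.159 × 50.88 = 160.72992 → 160.7 mm (4 s.f., last digit at the 10^-1 place).
6.8 × 6.028 = 40.9904 → 41 mm (2 s.f., last digit at the 10^0 place).
Sum: 201.72032 mm; keep the coarser place, 10^0.
Result: 202 mm.

202 mm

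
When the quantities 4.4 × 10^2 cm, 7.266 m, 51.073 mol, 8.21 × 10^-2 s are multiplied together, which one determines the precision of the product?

4.4 × 10^2 cm → 2 s.f.; 7.266 m → 4 s.f.; 51.073 mol → 5 s.f.; 8.21 × 10^-2 s → 3 s.f.
The fewest is 2 significant figures, from 4.4 × 10^2 cm.

4.4 × 10^2 cm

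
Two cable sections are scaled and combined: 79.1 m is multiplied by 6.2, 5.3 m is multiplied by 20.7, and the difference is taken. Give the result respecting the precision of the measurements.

3.8 × 10² m

79.1 × 6.2 = 490.42 → 4.9 × 10² m (2 s.f., last digit at the 10^1 place).
5.3 × 20.7 = 109.71 → 1.1 × 10² m (2 s.f., last digit at the 10^1 place).
Difference: 380.71 m; keep the coarser place, 10^1.
Result: 3.8 × 10² m.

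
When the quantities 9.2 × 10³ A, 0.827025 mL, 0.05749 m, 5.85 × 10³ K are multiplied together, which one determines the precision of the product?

9.2 × 10³ A

9.2 × 10³ A → 2 s.f.; 0.827025 mL → 6 s.f.; 0.05749 m → 4 s.f.; 5.85 × 10³ K → 3 s.f.
The fewest is 2 significant figures, from 9.2 × 10³ A.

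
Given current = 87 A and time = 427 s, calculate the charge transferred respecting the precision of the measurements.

charge transferred = 87 A × 427 s = 37149 C.
87 has 2 significant figures; 427 has 3.
Division/multiplication keeps the fewest: 2 significant figures.
Rounded: 3.7 × 10⁴ C.

3.7 × 10⁴ C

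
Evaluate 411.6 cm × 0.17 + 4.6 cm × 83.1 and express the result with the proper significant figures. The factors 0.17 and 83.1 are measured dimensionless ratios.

411.6 × 0.17 = 69.972 → 70. cm (2 s.f., last digit at the 10^0 place).
4.6 × 83.1 = 382.26 → 3.8 × 10² cm (2 s.f., last digit at the 10^1 place).
Sum: 452.232 cm; keep the coarser place, 10^1.
Result: 4.5 × 10² cm.

4.5 × 10² cm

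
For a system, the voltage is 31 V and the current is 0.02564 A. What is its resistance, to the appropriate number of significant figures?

resistance = 31 V ÷ 0.02564 A = 1209.04836193… Ω.
31 has 2 significant figures; 0.02564 has 4.
Division/multiplication keeps the fewest: 2 significant figures.
Rounded: 1.2 × 10³ Ω.

1.2 × 10³ Ω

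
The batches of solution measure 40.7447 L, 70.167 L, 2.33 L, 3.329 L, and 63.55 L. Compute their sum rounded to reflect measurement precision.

180.12 L

40.7447 L + 70.167 L + 2.33 L + 3.329 L + 63.55 L = 180.1207 L.
Addition/subtraction keeps the fewest decimal places: 40.7447 → 4 decimal places, 70.167 → 3 decimal places, 2.33 → 2 decimal places, 3.329 → 3 decimal places, 63.55 → 2 decimal places; limit is 2.
Rounded to 2 decimal places: 180.12 L.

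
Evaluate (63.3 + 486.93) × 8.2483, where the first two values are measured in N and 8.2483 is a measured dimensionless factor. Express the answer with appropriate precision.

4538 N

63.3 N + 486.93 N = 550.23 N; the sum is limited to 1 decimal place (4 s.f.).
Carrying full precision, 550.23 × 8.2483 = 4538.462109 N; 8.2483 has 5 s.f., so the result keeps min(4, 5) = 4 s.f.
Rounded to 4 significant figures: 4538 N.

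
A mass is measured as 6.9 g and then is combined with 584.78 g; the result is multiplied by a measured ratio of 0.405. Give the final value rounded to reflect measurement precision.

2.40 × 10² g

6.9 g + 584.78 g = 591.68 g; the sum is limited to 1 decimal place (4 s.f.).
Carrying full precision, 591.68 × 0.405 = 239.6304 g; 0.405 has 3 s.f., so the result keeps min(4, 3) = 3 s.f.
Rounded to 3 significant figures: 2.40 × 10² g.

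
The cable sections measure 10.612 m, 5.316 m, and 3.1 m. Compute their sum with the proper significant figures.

10.612 m + 5.316 m + 3.1 m = 19.028 m.
Addition/subtraction keeps the fewest decimal places: 10.612 → 3 decimal places, 5.316 → 3 decimal places, 3.1 → 1 decimal place; limit is 1.
Rounded to 1 decimal place: 19.0 m.

19.0 m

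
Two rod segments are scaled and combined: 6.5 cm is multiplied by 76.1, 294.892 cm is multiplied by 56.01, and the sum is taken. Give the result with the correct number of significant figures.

6.5 × 76.1 = 494.65 → 4.9 × 10² cm (2 s.f., last digit at the 10^1 place).
294.892 × 56.01 = 16516.90092 → 1.652 × 10⁴ cm (4 s.f., last digit at the 10^1 place).
Sum: 17011.55092 cm; keep the coarser place, 10^1.
Result: 1.701 × 10⁴ cm.

1.701 × 10⁴ cm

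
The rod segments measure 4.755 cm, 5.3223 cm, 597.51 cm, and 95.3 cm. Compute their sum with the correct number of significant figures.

702.9 cm

4.755 cm + 5.3223 cm + 597.51 cm + 95.3 cm = 702.8873 cm.
Addition/subtraction keeps the fewest decimal places: 4.755 → 3 decimal places, 5.3223 → 4 decimal places, 597.51 → 2 decimal places, 95.3 → 1 decimal place; limit is 1.
Rounded to 1 decimal place: 702.9 cm.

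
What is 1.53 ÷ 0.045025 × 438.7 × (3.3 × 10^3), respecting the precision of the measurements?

1.53 ÷ 0.045025 × 438.7 × (3.3 × 10^3) = 49194809.5502…
Multiplication/division keeps the fewest significant figures: 1.53 → 3 s.f., 0.045025 → 5 s.f., 438.7 → 4 s.f., 3.3 × 10^3 → 2 s.f.; limit is 2.
Rounded to 2 significant figures: 4.9 × 10^7.

4.9 × 10^7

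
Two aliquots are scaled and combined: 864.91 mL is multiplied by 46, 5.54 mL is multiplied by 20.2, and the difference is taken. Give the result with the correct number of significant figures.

4.0 × 10⁴ mL

864.91 × 46 = 39785.86 → 4.0 × 10⁴ mL (2 s.f., last digit at the 10^3 place).
5.54 × 20.2 = 111.908 → 112 mL (3 s.f., last digit at the 10^0 place).
Difference: 39673.952 mL; keep the coarser place, 10^3.
Result: 4.0 × 10⁴ mL.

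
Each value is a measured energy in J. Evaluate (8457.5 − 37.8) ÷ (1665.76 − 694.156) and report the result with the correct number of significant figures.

8.6658

8457.5 − 37.8 = 8419.7, limited to 1 d.p. → 5 s.f.; 1665.76 − 694.156 = 971.604, limited to 2 d.p. → 5 s.f.
Carrying full precision, 8419.7 ÷ 971.604 = 8.66577329859…; keep min(5, 5) = 5 s.f.
Rounded to 5 significant figures: 8.6658.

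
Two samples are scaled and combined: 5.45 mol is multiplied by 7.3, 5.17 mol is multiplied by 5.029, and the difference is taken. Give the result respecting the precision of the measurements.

5.45 × 7.3 = 39.785 → 4.0 × 10¹ mol (2 s.f., last digit at the 10^0 place).
5.17 × 5.029 = 25.99993 → 26.0 mol (3 s.f., last digit at the 10^-1 place).
Difference: 13.78507 mol; keep the coarser place, 10^0.
Result: 14 mol.

14 mol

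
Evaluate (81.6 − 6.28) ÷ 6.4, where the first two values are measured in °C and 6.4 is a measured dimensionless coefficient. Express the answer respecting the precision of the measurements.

12 °C

81.6 °C − 6.28 °C = 75.32 °C; the difference is limited to 1 decimal place (3 s.f.).
Carrying full precision, 75.32 ÷ 6.4 = 11.76875 °C; 6.4 has 2 s.f., so the result keeps min(3, 2) = 2 s.f.
Rounded to 2 significant figures: 12 °C.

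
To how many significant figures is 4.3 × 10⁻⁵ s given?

4.3 × 10⁻⁵: in scientific notation every digit of the coefficient is significant.

2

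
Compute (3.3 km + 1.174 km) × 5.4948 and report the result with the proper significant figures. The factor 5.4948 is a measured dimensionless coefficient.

3.3 km + 1.174 km = 4.474 km; the sum is limited to 1 decimal place (2 s.f.).
Carrying full precision, 4.474 × 5.4948 = 24.5837352 km; 5.4948 has 5 s.f., so the result keeps min(2, 5) = 2 s.f.
Rounded to 2 significant figures: 25 km.

25 km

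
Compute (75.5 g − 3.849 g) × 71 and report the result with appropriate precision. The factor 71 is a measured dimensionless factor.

5.1 × 10^3 g

75.5 g − 3.849 g = 71.651 g; the difference is limited to 1 decimal place (3 s.f.).
Carrying full precision, 71.651 × 71 = 5087.221 g; 71 has 2 s.f., so the result keeps min(3, 2) = 2 s.f.
Rounded to 2 significant figures: 5.1 × 10^3 g.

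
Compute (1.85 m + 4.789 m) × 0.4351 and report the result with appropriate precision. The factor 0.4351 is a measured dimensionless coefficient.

2.89 m

1.85 m + 4.789 m = 6.639 m; the sum is limited to 2 decimal places (3 s.f.).
Carrying full precision, 6.639 × 0.4351 = 2.8886289 m; 0.4351 has 4 s.f., so the result keeps min(3, 4) = 3 s.f.
Rounded to 3 significant figures: 2.89 m.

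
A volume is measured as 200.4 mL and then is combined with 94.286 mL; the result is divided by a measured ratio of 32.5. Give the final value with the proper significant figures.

9.07 mL

200.4 mL + 94.286 mL = 294.686 mL; the sum is limited to 1 decimal place (4 s.f.).
Carrying full precision, 294.686 ÷ 32.5 = 9.06726153846… mL; 32.5 has 3 s.f., so the result keeps min(4, 3) = 3 s.f.
Rounded to 3 significant figures: 9.07 mL.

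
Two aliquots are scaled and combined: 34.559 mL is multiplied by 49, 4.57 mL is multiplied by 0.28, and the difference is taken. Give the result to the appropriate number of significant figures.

34.559 × 49 = 1693.391 → 1.7 × 10^3 mL (2 s.f., last digit at the 10^2 place).
4.57 × 0.28 = 1.2796 → 1.3 mL (2 s.f., last digit at the 10^-1 place).
Difference: 1692.1114 mL; keep the coarser place, 10^2.
Result: 1.7 × 10^3 mL.

1.7 × 10^3 mL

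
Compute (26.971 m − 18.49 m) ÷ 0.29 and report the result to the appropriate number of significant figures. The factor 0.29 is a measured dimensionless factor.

26.971 m − 18.49 m = 8.481 m; the difference is limited to 2 decimal places (3 s.f.).
Carrying full precision, 8.481 ÷ 0.29 = 29.2448275862… m; 0.29 has 2 s.f., so the result keeps min(3, 2) = 2 s.f.
Rounded to 2 significant figures: 29 m.

29 m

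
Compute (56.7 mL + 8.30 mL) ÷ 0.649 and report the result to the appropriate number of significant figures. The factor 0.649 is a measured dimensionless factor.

56.7 mL + 8.30 mL = 65.00 mL; the sum is limited to 1 decimal place (3 s.f.).
Carrying full precision, 65.00 ÷ 0.649 = 100.154083205… mL; 0.649 has 3 s.f., so the result keeps min(3, 3) = 3 s.f.
Rounded to 3 significant figures: 1.00 × 10² mL.

1.00 × 10² mL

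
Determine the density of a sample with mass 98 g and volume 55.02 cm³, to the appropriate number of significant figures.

density = 98 g ÷ 55.02 cm³ = 1.78117048346… g/cm³.
98 has 2 significant figures; 55.02 has 4.
Division/multiplication keeps the fewest: 2 significant figures.
Rounded: 1.8 g/cm³.

1.8 g/cm³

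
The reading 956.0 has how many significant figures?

956.0: trailing zeros after a decimal point are significant.

4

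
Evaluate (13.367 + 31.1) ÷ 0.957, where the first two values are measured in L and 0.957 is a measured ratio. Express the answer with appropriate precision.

46.5 L

13.367 L + 31.1 L = 44.467 L; the sum is limited to 1 decimal place (3 s.f.).
Carrying full precision, 44.467 ÷ 0.957 = 46.4649947753… L; 0.957 has 3 s.f., so the result keeps min(3, 3) = 3 s.f.
Rounded to 3 significant figures: 46.5 L.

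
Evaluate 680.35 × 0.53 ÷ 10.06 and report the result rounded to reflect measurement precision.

680.35 × 0.53 ÷ 10.06 = 35.8434890656…
Multiplication/division keeps the fewest significant figures: 680.35 → 5 s.f., 0.53 → 2 s.f., 10.06 → 4 s.f.; limit is 2.
Rounded to 2 significant figures: 36.

36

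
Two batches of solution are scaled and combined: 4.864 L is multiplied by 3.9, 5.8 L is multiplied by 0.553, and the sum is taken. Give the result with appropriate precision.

22 L

4.864 × 3.9 = 18.9696 → 19 L (2 s.f., last digit at the 10^0 place).
5.8 × 0.553 = 3.2074 → 3.2 L (2 s.f., last digit at the 10^-1 place).
Sum: 22.177 L; keep the coarser place, 10^0.
Result: 22 L.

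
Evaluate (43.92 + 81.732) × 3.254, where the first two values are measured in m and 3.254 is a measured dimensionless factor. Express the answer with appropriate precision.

43.92 m + 81.732 m = 125.652 m; the sum is limited to 2 decimal places (5 s.f.).
Carrying full precision, 125.652 × 3.254 = 408.871608 m; 3.254 has 4 s.f., so the result keeps min(5, 4) = 4 s.f.
Rounded to 4 significant figures: 4.089 × 10^2 m.

4.089 × 10^2 m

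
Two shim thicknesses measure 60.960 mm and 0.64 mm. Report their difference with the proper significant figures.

60.32 mm

60.960 mm − 0.64 mm = 60.320 mm.
Addition/subtraction keeps the fewest decimal places: 60.960 → 3 decimal places, 0.64 → 2 decimal places; limit is 2.
Rounded to 2 decimal places: 60.32 mm.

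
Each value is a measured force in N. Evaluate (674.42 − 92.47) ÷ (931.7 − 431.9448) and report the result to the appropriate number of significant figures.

1.164

674.42 − 92.47 = 581.95, limited to 2 d.p. → 5 s.f.; 931.7 − 431.9448 = 499.7552, limited to 1 d.p. → 4 s.f.
Carrying full precision, 581.95 ÷ 499.7552 = 1.16447012457…; keep min(5, 4) = 4 s.f.
Rounded to 4 significant figures: 1.164.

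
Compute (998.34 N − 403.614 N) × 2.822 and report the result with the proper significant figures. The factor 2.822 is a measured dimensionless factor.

998.34 N − 403.614 N = 594.726 N; the difference is limited to 2 decimal places (5 s.f.).
Carrying full precision, 594.726 × 2.822 = 1678.316772 N; 2.822 has 4 s.f., so the result keeps min(5, 4) = 4 s.f.
Rounded to 4 significant figures: 1678 N.

1678 N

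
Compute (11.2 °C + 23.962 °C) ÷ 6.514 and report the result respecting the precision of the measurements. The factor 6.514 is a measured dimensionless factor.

11.2 °C + 23.962 °C = 35.162 °C; the sum is limited to 1 decimal place (3 s.f.).
Carrying full precision, 35.162 ÷ 6.514 = 5.39791218913… °C; 6.514 has 4 s.f., so the result keeps min(3, 4) = 3 s.f.
Rounded to 3 significant figures: 5.40 °C.

5.40 °C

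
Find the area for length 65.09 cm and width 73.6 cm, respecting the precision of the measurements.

area = 65.09 cm × 73.6 cm = 4790.624 cm².
65.09 has 4 significant figures; 73.6 has 3.
Division/multiplication keeps the fewest: 3 significant figures.
Rounded: 4.79 × 10^3 cm².

4.79 × 10^3 cm²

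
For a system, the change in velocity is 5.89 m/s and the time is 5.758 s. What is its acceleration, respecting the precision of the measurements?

acceleration = 5.89 m/s ÷ 5.758 s = 1.02292462661… m/s².
5.89 has 3 significant figures; 5.758 has 4.
Division/multiplication keeps the fewest: 3 significant figures.
Rounded: 1.02 m/s².

1.02 m/s²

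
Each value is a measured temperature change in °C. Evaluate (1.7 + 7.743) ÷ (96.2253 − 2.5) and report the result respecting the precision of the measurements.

1.0 × 10^-1

1.7 + 7.743 = 9.443, limited to 1 d.p. → 2 s.f.; 96.2253 − 2.5 = 93.7253, limited to 1 d.p. → 3 s.f.
Carrying full precision, 9.443 ÷ 93.7253 = 0.100751878095…; keep min(2, 3) = 2 s.f.
Rounded to 2 significant figures: 1.0 × 10^-1.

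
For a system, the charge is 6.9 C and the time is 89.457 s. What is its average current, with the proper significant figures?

average current = 6.9 C ÷ 89.457 s = 0.0771320299138… A.
6.9 has 2 significant figures; 89.457 has 5.
Division/multiplication keeps the fewest: 2 significant figures.
Rounded: 0.077 A.

0.077 A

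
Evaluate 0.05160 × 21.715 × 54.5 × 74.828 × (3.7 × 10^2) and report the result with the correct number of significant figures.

1.7 × 10^6

0.05160 × 21.715 × 54.5 × 74.828 × (3.7 × 10^2) = 1690720.81427…
Multiplication/division keeps the fewest significant figures: 0.05160 → 4 s.f., 21.715 → 5 s.f., 54.5 → 3 s.f., 74.828 → 5 s.f., 3.7 × 10^2 → 2 s.f.; limit is 2.
Rounded to 2 significant figures: 1.7 × 10^6.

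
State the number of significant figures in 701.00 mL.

701.00: trailing zeros after a decimal point are significant; zeros between nonzero digits are significant.

5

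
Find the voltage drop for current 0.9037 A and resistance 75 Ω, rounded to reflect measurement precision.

voltage drop = 0.9037 A × 75 Ω = 67.7775 V.
0.9037 has 4 significant figures; 75 has 2.
Division/multiplication keeps the fewest: 2 significant figures.
Rounded: 68 V.

68 V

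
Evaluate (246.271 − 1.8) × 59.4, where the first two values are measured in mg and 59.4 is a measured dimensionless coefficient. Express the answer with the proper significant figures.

1.45 × 10⁴ mg

246.271 mg − 1.8 mg = 244.471 mg; the difference is limited to 1 decimal place (4 s.f.).
Carrying full precision, 244.471 × 59.4 = 14521.5774 mg; 59.4 has 3 s.f., so the result keeps min(4, 3) = 3 s.f.
Rounded to 3 significant figures: 1.45 × 10⁴ mg.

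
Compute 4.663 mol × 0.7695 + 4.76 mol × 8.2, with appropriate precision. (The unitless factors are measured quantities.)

4.663 × 0.7695 = 3.5881785 → 3.588 mol (4 s.f., last digit at the 10^-3 place).
4.76 × 8.2 = 39.032 → 39 mol (2 s.f., last digit at the 10^0 place).
Sum: 42.6201785 mol; keep the coarser place, 10^0.
Result: 43 mol.

43 mol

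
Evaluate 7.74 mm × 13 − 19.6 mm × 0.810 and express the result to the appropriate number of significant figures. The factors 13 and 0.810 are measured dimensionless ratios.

7.74 × 13 = 100.62 → 1.0 × 10² mm (2 s.f., last digit at the 10^1 place).
19.6 × 0.810 = 15.876 → 15.9 mm (3 s.f., last digit at the 10^-1 place).
Difference: 84.744 mm; keep the coarser place, 10^1.
Result: 8 × 10¹ mm.

8 × 10¹ mm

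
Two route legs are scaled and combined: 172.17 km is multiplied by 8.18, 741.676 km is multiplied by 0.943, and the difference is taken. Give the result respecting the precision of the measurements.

7.1 × 10² km

172.17 × 8.18 = 1408.3506 → 1.41 × 10³ km (3 s.f., last digit at the 10^1 place).
741.676 × 0.943 = 699.400468 → 6.99 × 10² km (3 s.f., last digit at the 10^0 place).
Difference: 708.950132 km; keep the coarser place, 10^1.
Result: 7.1 × 10² km.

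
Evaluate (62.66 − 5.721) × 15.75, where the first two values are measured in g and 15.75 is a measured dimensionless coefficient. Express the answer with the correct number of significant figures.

896.8 g

62.66 g − 5.721 g = 56.939 g; the difference is limited to 2 decimal places (4 s.f.).
Carrying full precision, 56.939 × 15.75 = 896.78925 g; 15.75 has 4 s.f., so the result keeps min(4, 4) = 4 s.f.
Rounded to 4 significant figures: 896.8 g.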